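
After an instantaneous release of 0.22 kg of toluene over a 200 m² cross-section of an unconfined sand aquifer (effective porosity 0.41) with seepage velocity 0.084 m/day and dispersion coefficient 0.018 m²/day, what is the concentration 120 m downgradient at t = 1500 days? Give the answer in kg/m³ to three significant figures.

0.000104 kg/m³

For an instantaneous plane source, C(x,t) = M/(n_e·A·√(4πDt)) · exp(−(x−vt)²/(4Dt)), with n_e·A the pore (flow) area.
Plume center vt = 0.084 × 1500 = 126 m, so the well at 120 m is 6 m upgradient of the peak.
√(4πDt) = 18.42 m, giving peak height M/(n_e·A·√(4πDt)) = 0.22/(0.41 × 200 × 18.42) = 0.0001457 kg/m³.
(x−vt)²/(4Dt) = (-6)²/(4 × 0.018 × 1500) = 0.3333; exp(−0.3333) = 0.7166.
C = 0.0001457 × 0.7166 = 0.000104 kg/m³.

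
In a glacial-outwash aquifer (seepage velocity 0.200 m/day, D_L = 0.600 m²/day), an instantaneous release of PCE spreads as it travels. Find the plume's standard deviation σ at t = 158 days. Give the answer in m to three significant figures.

13.8 m

Dispersive spreading gives a Gaussian with σ² = 2Dt; advection only shifts the center.
σ = √(2 × 0.600 × 158) = 13.8 m.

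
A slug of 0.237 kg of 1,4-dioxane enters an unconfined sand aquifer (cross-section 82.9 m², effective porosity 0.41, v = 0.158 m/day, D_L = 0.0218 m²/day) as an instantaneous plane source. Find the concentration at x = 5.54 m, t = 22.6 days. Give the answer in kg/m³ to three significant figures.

For an instantaneous plane source, C(x,t) = M/(n_e·A·√(4πDt)) · exp(−(x−vt)²/(4Dt)), with n_e·A the pore (flow) area.
Plume center vt = 0.158 × 22.6 = 3.5708 m, so the well at 5.54 m is 1.9692 m downgradient of the peak.
√(4πDt) = 2.488 m, giving peak height M/(n_e·A·√(4πDt)) = 0.237/(0.41 × 82.9 × 2.488) = 0.002803 kg/m³.
(x−vt)²/(4Dt) = (1.9692)²/(4 × 0.0218 × 22.6) = 1.968; exp(−1.968) = 0.1397.
C = 0.002803 × 0.1397 = 0.000392 kg/m³.

0.000392 kg/m³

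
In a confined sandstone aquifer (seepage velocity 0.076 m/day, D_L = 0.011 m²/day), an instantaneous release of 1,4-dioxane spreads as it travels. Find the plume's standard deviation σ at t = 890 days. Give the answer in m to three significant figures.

Dispersive spreading gives a Gaussian with σ² = 2Dt; advection only shifts the center.
σ = √(2 × 0.011 × 890) = 4.42 m.

4.42 m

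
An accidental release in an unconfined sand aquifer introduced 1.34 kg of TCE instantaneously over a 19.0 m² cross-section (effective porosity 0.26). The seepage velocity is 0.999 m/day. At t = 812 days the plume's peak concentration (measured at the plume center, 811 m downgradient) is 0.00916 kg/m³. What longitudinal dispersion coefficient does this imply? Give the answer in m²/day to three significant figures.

0.0859 m²/day

At the plume center C_max = M/(n_e·A·√(4πDt)), so D = M²/(4πt·(n_e·A·C_max)²).
n_e·A·C_max = 0.26 × 19.0 × 0.00916 = 0.04525 kg/m.
D = 1.34²/(4π × 812 × 0.04525²) = 0.0859 m²/day.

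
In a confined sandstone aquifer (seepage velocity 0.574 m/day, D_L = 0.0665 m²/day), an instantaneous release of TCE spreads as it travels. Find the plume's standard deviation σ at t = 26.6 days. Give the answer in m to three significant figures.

Dispersive spreading gives a Gaussian with σ² = 2Dt; advection only shifts the center.
σ = √(2 × 0.0665 × 26.6) = 1.88 m.

1.88 m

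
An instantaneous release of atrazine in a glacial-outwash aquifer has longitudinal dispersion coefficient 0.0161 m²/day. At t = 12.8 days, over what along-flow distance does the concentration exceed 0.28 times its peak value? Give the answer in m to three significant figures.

The plume is Gaussian with σ = √(2Dt) = √(2 × 0.0161 × 12.8) = 0.6420 m.
C/C_peak = exp(−Δx²/(2σ²)) = 0.28 ⇒ Δx = σ·√(−2 ln 0.28) = 0.6420 × 1.596 = 1.025 m.
Width = 2Δx = 2.05 m.

2.05 m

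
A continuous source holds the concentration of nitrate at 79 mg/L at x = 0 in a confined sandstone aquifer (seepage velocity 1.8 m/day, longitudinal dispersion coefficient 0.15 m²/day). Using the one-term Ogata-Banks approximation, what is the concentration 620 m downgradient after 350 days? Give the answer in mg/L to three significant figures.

66.0 mg/L

For a continuous step input, C/C₀ ≈ ½·erfc((x−vt)/(2√(Dt))).
vt = 1.8 × 350 = 630 m and 2√(Dt) = 2√(0.15 × 350) = 14.49 m.
Argument (x−vt)/(2√(Dt)) = (620 − 630)/14.49 = -0.6901; ½·erfc(-0.6901) = 0.8355.
C = 79 × 0.8355 = 66.0 mg/L.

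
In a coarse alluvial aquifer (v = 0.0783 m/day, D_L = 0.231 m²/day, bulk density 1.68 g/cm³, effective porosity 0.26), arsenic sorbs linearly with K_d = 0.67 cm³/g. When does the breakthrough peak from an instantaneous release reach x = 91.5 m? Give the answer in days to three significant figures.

6030 days

Retardation factor R = 1 + ρ_b·K_d/n = 1 + 1.68 × 0.67/0.26 = 5.329.
Sorption retards both mechanisms: v_R = v/R = 0.01469 m/day, D_R = D/R = 0.04335 m²/day.
Peak time from v_R²t² + 2D_R t − x² = 0: t = (√(D_R² + v_R²x²) − D_R)/v_R².
√(D_R² + v_R²x²) = √(0.04335² + 0.01469² × 91.5²) = 1.345; v_R² = 0.0002158.
t = (1.345 − 0.04335)/0.0002158 = 6030 days.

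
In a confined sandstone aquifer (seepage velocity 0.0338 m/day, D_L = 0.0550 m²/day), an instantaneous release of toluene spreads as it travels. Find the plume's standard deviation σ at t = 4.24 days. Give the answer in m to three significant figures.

0.683 m

Dispersive spreading gives a Gaussian with σ² = 2Dt; advection only shifts the center.
σ = √(2 × 0.0550 × 4.24) = 0.683 m.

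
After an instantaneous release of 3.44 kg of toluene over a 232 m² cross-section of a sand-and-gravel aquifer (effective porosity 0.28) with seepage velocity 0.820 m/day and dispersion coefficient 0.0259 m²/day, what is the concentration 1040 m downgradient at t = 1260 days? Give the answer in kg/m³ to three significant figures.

0.00183 kg/m³

For an instantaneous plane source, C(x,t) = M/(n_e·A·√(4πDt)) · exp(−(x−vt)²/(4Dt)), with n_e·A the pore (flow) area.
Plume center vt = 0.820 × 1260 = 1033.2 m, so the well at 1040 m is 6.8 m downgradient of the peak.
√(4πDt) = 20.25 m, giving peak height M/(n_e·A·√(4πDt)) = 3.44/(0.28 × 232 × 20.25) = 0.002615 kg/m³.
(x−vt)²/(4Dt) = (6.8)²/(4 × 0.0259 × 1260) = 0.3542; exp(−0.3542) = 0.7017.
C = 0.002615 × 0.7017 = 0.00183 kg/m³.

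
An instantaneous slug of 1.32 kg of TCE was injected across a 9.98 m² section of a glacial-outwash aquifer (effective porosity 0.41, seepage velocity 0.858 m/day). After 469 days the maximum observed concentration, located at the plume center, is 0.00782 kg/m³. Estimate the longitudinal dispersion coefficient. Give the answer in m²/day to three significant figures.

0.289 m²/day

At the plume center C_max = M/(n_e·A·√(4πDt)), so D = M²/(4πt·(n_e·A·C_max)²).
n_e·A·C_max = 0.41 × 9.98 × 0.00782 = 0.03200 kg/m.
D = 1.32²/(4π × 469 × 0.03200²) = 0.289 m²/day.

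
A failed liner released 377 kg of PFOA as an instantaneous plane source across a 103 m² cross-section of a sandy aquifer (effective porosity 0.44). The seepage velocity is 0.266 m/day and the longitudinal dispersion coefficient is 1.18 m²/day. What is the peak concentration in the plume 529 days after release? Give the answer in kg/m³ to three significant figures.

The peak of an instantaneous 1D plume sits at x = vt; there the Gaussian factor is 1 and C_max = M/(n_e·A·√(4πDt)), where n_e·A is the pore area the mass is dissolved in.
√(4πDt) = √(4π × 1.18 × 529) = 88.57 m, so C_max = 377/(0.44 × 103 × 88.57) = 0.0939 kg/m³.

0.0939 kg/m³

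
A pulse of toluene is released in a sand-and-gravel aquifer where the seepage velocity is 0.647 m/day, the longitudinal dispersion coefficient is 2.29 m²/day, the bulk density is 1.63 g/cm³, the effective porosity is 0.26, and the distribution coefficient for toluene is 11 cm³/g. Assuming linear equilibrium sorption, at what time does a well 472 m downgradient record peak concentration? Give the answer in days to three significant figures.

50700 days

Retardation factor R = 1 + ρ_b·K_d/n = 1 + 1.63 × 11/0.26 = 69.96.
Sorption retards both mechanisms: v_R = v/R = 0.009248 m/day, D_R = D/R = 0.03273 m²/day.
Peak time from v_R²t² + 2D_R t − x² = 0: t = (√(D_R² + v_R²x²) − D_R)/v_R².
√(D_R² + v_R²x²) = √(0.03273² + 0.009248² × 472²) = 4.365; v_R² = 8.553e-05.
t = (4.365 − 0.03273)/8.553e-05 = 50700 days.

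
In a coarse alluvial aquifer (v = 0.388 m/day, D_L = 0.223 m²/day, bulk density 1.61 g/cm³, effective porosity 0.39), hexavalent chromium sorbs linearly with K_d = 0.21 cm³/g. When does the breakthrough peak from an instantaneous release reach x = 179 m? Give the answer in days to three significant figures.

Retardation factor R = 1 + ρ_b·K_d/n = 1 + 1.61 × 0.21/0.39 = 1.867.
Sorption retards both mechanisms: v_R = v/R = 0.2078 m/day, D_R = D/R = 0.1194 m²/day.
Peak time from v_R²t² + 2D_R t − x² = 0: t = (√(D_R² + v_R²x²) − D_R)/v_R².
√(D_R² + v_R²x²) = √(0.1194² + 0.2078² × 179²) = 37.20; v_R² = 0.04318.
t = (37.20 − 0.1194)/0.04318 = 859 days.

859 days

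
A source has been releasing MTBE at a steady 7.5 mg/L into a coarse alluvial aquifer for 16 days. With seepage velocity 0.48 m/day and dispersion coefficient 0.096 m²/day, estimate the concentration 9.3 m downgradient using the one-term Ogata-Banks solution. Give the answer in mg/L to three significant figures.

1.33 mg/L

For a continuous step input, C/C₀ ≈ ½·erfc((x−vt)/(2√(Dt))).
vt = 0.48 × 16 = 7.68 m and 2√(Dt) = 2√(0.096 × 16) = 2.479 m.
Argument (x−vt)/(2√(Dt)) = (9.3 − 7.68)/2.479 = 0.6535; ½·erfc(0.6535) = 0.1777.
C = 7.5 × 0.1777 = 1.33 mg/L.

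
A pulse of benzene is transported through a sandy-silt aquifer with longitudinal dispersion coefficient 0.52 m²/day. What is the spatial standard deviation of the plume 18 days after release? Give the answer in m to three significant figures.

4.33 m

Dispersive spreading gives a Gaussian with σ² = 2Dt; advection only shifts the center.
σ = √(2 × 0.52 × 18) = 4.33 m.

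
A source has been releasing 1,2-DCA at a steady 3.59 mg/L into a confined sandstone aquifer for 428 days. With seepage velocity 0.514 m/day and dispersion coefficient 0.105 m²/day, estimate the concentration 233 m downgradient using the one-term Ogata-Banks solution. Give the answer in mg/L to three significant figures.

For a continuous step input, C/C₀ ≈ ½·erfc((x−vt)/(2√(Dt))).
vt = 0.514 × 428 = 219.992 m and 2√(Dt) = 2√(0.105 × 428) = 13.41 m.
Argument (x−vt)/(2√(Dt)) = (233 − 219.992)/13.41 = 0.9700; ½·erfc(0.9700) = 0.08506.
C = 3.59 × 0.08506 = 0.305 mg/L.

0.305 mg/L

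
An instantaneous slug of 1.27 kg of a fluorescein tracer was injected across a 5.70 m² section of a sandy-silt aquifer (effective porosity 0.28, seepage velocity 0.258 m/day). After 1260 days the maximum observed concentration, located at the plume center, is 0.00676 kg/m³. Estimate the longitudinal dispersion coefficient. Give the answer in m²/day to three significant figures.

0.875 m²/day

At the plume center C_max = M/(n_e·A·√(4πDt)), so D = M²/(4πt·(n_e·A·C_max)²).
n_e·A·C_max = 0.28 × 5.70 × 0.00676 = 0.01079 kg/m.
D = 1.27²/(4π × 1260 × 0.01079²) = 0.875 m²/day.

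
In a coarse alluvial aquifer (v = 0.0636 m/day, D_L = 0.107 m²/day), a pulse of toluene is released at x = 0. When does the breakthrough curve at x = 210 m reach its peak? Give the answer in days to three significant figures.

For the 1D instantaneous-source solution, setting ∂C/∂t = 0 at fixed x gives v²t² + 2Dt − x² = 0, so t = (√(D² + v²x²) − D)/v².
√(D² + v²x²) = √(0.107² + 0.0636² × 210²) = 13.36; v² = 0.00404496.
t = (13.36 − 0.107)/0.00404496 = 3280 days (vs. the pure-advection estimate x/v = 3300 d).

3280 days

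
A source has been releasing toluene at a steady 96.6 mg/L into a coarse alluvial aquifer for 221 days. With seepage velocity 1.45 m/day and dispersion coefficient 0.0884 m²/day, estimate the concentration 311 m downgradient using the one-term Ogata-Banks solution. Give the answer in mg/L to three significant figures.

For a continuous step input, C/C₀ ≈ ½·erfc((x−vt)/(2√(Dt))).
vt = 1.45 × 221 = 320.45 m and 2√(Dt) = 2√(0.0884 × 221) = 8.840 m.
Argument (x−vt)/(2√(Dt)) = (311 − 320.45)/8.840 = -1.069; ½·erfc(-1.069) = 0.9347.
C = 96.6 × 0.9347 = 90.3 mg/L.

90.3 mg/L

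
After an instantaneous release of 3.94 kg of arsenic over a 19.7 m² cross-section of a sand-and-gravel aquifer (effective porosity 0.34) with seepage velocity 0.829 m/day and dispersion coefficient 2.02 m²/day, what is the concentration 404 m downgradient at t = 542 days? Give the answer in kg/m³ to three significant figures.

For an instantaneous plane source, C(x,t) = M/(n_e·A·√(4πDt)) · exp(−(x−vt)²/(4Dt)), with n_e·A the pore (flow) area.
Plume center vt = 0.829 × 542 = 449.318 m, so the well at 404 m is 45.318 m upgradient of the peak.
√(4πDt) = 117.3 m, giving peak height M/(n_e·A·√(4πDt)) = 3.94/(0.34 × 19.7 × 117.3) = 0.005015 kg/m³.
(x−vt)²/(4Dt) = (-45.318)²/(4 × 2.02 × 542) = 0.4690; exp(−0.4690) = 0.6256.
C = 0.005015 × 0.6256 = 0.00314 kg/m³.

0.00314 kg/m³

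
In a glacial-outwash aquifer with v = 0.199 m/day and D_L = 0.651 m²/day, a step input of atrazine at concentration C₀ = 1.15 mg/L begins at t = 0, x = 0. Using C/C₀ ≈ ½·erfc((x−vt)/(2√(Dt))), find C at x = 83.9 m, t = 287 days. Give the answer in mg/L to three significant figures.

0.0954 mg/L

For a continuous step input, C/C₀ ≈ ½·erfc((x−vt)/(2√(Dt))).
vt = 0.199 × 287 = 57.113 m and 2√(Dt) = 2√(0.651 × 287) = 27.34 m.
Argument (x−vt)/(2√(Dt)) = (83.9 − 57.113)/27.34 = 0.9798; ½·erfc(0.9798) = 0.08293.
C = 1.15 × 0.08293 = 0.0954 mg/L.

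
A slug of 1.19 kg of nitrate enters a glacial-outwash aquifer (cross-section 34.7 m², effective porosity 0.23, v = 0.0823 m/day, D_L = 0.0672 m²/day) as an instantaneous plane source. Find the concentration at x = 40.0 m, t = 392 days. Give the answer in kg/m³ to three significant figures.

0.00464 kg/m³

For an instantaneous plane source, C(x,t) = M/(n_e·A·√(4πDt)) · exp(−(x−vt)²/(4Dt)), with n_e·A the pore (flow) area.
Plume center vt = 0.0823 × 392 = 32.2616 m, so the well at 40.0 m is 7.7384 m downgradient of the peak.
√(4πDt) = 18.19 m, giving peak height M/(n_e·A·√(4πDt)) = 1.19/(0.23 × 34.7 × 18.19) = 0.008197 kg/m³.
(x−vt)²/(4Dt) = (7.7384)²/(4 × 0.0672 × 392) = 0.5683; exp(−0.5683) = 0.5665.
C = 0.008197 × 0.5665 = 0.00464 kg/m³.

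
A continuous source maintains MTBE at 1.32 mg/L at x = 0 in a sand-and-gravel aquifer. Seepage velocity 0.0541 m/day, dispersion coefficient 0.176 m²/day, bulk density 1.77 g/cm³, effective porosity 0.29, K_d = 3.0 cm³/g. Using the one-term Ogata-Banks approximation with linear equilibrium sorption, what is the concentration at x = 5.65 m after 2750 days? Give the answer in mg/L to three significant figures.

0.811 mg/L

Retardation factor R = 1 + ρ_b·K_d/n = 1 + 1.77 × 3.0/0.29 = 19.31.
Sorption retards both mechanisms: v_R = v/R = 0.002802 m/day, D_R = D/R = 0.009114 m²/day.
v_R·t = 0.002802 × 2750 = 7.7055 m; 2√(D_R t) = 10.01 m; argument = (5.65 − 7.7055)/10.01 = -0.2053.
C = C₀ × ½·erfc(-0.2053) = 1.32 × 0.6142 = 0.811 mg/L.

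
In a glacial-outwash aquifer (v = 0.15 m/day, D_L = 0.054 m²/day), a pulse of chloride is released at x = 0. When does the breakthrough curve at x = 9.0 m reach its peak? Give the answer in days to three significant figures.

57.6 days

For the 1D instantaneous-source solution, setting ∂C/∂t = 0 at fixed x gives v²t² + 2Dt − x² = 0, so t = (√(D² + v²x²) − D)/v².
√(D² + v²x²) = √(0.054² + 0.15² × 9.0²) = 1.351; v² = 0.0225.
t = (1.351 − 0.054)/0.0225 = 57.6 days (vs. the pure-advection estimate x/v = 60.0 d).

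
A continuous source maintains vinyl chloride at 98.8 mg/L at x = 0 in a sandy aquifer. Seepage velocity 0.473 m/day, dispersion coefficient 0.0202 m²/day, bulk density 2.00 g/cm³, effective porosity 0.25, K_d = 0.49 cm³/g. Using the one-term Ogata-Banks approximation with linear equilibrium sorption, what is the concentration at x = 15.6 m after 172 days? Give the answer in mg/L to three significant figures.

Retardation factor R = 1 + ρ_b·K_d/n = 1 + 2.00 × 0.49/0.25 = 4.920.
Sorption retards both mechanisms: v_R = v/R = 0.09614 m/day, D_R = D/R = 0.004106 m²/day.
v_R·t = 0.09614 × 172 = 16.53608 m; 2√(D_R t) = 1.681 m; argument = (15.6 − 16.53608)/1.681 = -0.5569.
C = C₀ × ½·erfc(-0.5569) = 98.8 × 0.7845 = 77.5 mg/L.

77.5 mg/L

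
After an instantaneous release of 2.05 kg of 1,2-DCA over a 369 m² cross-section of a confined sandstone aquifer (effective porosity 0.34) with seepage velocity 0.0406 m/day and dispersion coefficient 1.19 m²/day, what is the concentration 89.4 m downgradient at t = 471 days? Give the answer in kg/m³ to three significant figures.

2.15e-05 kg/m³

For an instantaneous plane source, C(x,t) = M/(n_e·A·√(4πDt)) · exp(−(x−vt)²/(4Dt)), with n_e·A the pore (flow) area.
Plume center vt = 0.0406 × 471 = 19.1226 m, so the well at 89.4 m is 70.2774 m downgradient of the peak.
√(4πDt) = 83.92 m, giving peak height M/(n_e·A·√(4πDt)) = 2.05/(0.34 × 369 × 83.92) = 0.0001947 kg/m³.
(x−vt)²/(4Dt) = (70.2774)²/(4 × 1.19 × 471) = 2.203; exp(−2.203) = 0.1105.
C = 0.0001947 × 0.1105 = 2.15e-05 kg/m³.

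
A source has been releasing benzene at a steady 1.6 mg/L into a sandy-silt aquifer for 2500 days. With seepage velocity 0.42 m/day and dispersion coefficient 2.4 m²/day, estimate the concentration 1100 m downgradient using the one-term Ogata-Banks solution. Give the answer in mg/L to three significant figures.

0.518 mg/L

For a continuous step input, C/C₀ ≈ ½·erfc((x−vt)/(2√(Dt))).
vt = 0.42 × 2500 = 1050 m and 2√(Dt) = 2√(2.4 × 2500) = 154.9 m.
Argument (x−vt)/(2√(Dt)) = (1100 − 1050)/154.9 = 0.3228; ½·erfc(0.3228) = 0.3240.
C = 1.6 × 0.3240 = 0.518 mg/L.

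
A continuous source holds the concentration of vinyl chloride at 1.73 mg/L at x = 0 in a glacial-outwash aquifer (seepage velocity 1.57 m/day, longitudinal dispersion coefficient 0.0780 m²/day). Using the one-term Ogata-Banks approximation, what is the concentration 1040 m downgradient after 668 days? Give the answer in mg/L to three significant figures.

For a continuous step input, C/C₀ ≈ ½·erfc((x−vt)/(2√(Dt))).
vt = 1.57 × 668 = 1048.76 m and 2√(Dt) = 2√(0.0780 × 668) = 14.44 m.
Argument (x−vt)/(2√(Dt)) = (1040 − 1048.76)/14.44 = -0.6066; ½·erfc(-0.6066) = 0.8045.
C = 1.73 × 0.8045 = 1.39 mg/L.

1.39 mg/L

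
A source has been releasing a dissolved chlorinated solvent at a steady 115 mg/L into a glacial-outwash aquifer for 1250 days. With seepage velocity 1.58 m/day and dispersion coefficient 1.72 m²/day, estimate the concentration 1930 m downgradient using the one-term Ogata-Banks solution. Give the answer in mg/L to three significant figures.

For a continuous step input, C/C₀ ≈ ½·erfc((x−vt)/(2√(Dt))).
vt = 1.58 × 1250 = 1975 m and 2√(Dt) = 2√(1.72 × 1250) = 92.74 m.
Argument (x−vt)/(2√(Dt)) = (1930 − 1975)/92.74 = -0.4852; ½·erfc(-0.4852) = 0.7537.
C = 115 × 0.7537 = 86.7 mg/L.

86.7 mg/L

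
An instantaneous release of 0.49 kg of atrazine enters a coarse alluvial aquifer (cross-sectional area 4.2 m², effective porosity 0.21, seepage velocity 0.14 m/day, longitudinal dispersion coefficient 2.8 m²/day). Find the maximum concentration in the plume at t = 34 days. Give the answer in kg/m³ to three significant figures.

The peak of an instantaneous 1D plume sits at x = vt; there the Gaussian factor is 1 and C_max = M/(n_e·A·√(4πDt)), where n_e·A is the pore area the mass is dissolved in.
√(4πDt) = √(4π × 2.8 × 34) = 34.59 m, so C_max = 0.49/(0.21 × 4.2 × 34.59) = 0.0161 kg/m³.

0.0161 kg/m³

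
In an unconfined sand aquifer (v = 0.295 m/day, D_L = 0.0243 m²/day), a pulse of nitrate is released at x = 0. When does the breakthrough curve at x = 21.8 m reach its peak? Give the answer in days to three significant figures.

For the 1D instantaneous-source solution, setting ∂C/∂t = 0 at fixed x gives v²t² + 2Dt − x² = 0, so t = (√(D² + v²x²) − D)/v².
√(D² + v²x²) = √(0.0243² + 0.295² × 21.8²) = 6.431; v² = 0.087025.
t = (6.431 − 0.0243)/0.087025 = 73.6 days (vs. the pure-advection estimate x/v = 73.9 d).

73.6 days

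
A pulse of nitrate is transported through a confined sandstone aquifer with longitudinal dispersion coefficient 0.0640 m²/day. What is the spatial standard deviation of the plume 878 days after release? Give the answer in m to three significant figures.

10.6 m

Dispersive spreading gives a Gaussian with σ² = 2Dt; advection only shifts the center.
σ = √(2 × 0.0640 × 878) = 10.6 m.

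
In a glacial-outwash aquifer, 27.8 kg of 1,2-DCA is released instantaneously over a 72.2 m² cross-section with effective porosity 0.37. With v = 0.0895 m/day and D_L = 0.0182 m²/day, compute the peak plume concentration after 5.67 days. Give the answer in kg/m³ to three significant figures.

0.914 kg/m³

The peak of an instantaneous 1D plume sits at x = vt; there the Gaussian factor is 1 and C_max = M/(n_e·A·√(4πDt)), where n_e·A is the pore area the mass is dissolved in.
√(4πDt) = √(4π × 0.0182 × 5.67) = 1.139 m, so C_max = 27.8/(0.37 × 72.2 × 1.139) = 0.914 kg/m³.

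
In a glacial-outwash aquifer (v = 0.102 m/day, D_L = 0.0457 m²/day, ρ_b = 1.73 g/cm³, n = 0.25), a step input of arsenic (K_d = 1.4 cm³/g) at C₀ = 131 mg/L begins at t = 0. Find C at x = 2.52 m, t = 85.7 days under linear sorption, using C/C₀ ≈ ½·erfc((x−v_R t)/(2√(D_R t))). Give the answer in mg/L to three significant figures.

3.06 mg/L

Retardation factor R = 1 + ρ_b·K_d/n = 1 + 1.73 × 1.4/0.25 = 10.69.
Sorption retards both mechanisms: v_R = v/R = 0.009542 m/day, D_R = D/R = 0.004275 m²/day.
v_R·t = 0.009542 × 85.7 = 0.8177494 m; 2√(D_R t) = 1.211 m; argument = (2.52 − 0.8177494)/1.211 = 1.406.
C = C₀ × ½·erfc(1.406) = 131 × 0.02338 = 3.06 mg/L.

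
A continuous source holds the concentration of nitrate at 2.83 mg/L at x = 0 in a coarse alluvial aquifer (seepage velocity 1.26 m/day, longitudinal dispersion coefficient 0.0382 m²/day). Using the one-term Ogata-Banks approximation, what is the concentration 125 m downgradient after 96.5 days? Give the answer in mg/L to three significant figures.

For a continuous step input, C/C₀ ≈ ½·erfc((x−vt)/(2√(Dt))).
vt = 1.26 × 96.5 = 121.59 m and 2√(Dt) = 2√(0.0382 × 96.5) = 3.840 m.
Argument (x−vt)/(2√(Dt)) = (125 − 121.59)/3.840 = 0.8880; ½·erfc(0.8880) = 0.1046.
C = 2.83 × 0.1046 = 0.296 mg/L.

0.296 mg/L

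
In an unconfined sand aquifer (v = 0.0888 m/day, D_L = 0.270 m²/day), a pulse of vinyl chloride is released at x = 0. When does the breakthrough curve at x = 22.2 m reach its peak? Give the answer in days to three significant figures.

For the 1D instantaneous-source solution, setting ∂C/∂t = 0 at fixed x gives v²t² + 2Dt − x² = 0, so t = (√(D² + v²x²) − D)/v².
√(D² + v²x²) = √(0.270² + 0.0888² × 22.2²) = 1.990; v² = 0.00788544.
t = (1.990 − 0.270)/0.00788544 = 218 days (vs. the pure-advection estimate x/v = 250 d).

218 days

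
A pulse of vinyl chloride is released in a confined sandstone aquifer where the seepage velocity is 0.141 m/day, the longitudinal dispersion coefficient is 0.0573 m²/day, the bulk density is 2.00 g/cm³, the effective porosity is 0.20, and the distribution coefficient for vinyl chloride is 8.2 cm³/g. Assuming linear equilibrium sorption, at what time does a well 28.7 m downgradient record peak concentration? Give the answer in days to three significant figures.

16700 days

Retardation factor R = 1 + ρ_b·K_d/n = 1 + 2.00 × 8.2/0.20 = 83.00.
Sorption retards both mechanisms: v_R = v/R = 0.001699 m/day, D_R = D/R = 0.0006904 m²/day.
Peak time from v_R²t² + 2D_R t − x² = 0: t = (√(D_R² + v_R²x²) − D_R)/v_R².
√(D_R² + v_R²x²) = √(0.0006904² + 0.001699² × 28.7²) = 0.04877; v_R² = 2.887e-06.
t = (0.04877 − 0.0006904)/2.887e-06 = 16700 days.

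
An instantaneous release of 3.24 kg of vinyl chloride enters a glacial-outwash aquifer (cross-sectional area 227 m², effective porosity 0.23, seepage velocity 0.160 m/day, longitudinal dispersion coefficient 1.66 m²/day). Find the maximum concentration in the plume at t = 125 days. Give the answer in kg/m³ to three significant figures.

0.00122 kg/m³

The peak of an instantaneous 1D plume sits at x = vt; there the Gaussian factor is 1 and C_max = M/(n_e·A·√(4πDt)), where n_e·A is the pore area the mass is dissolved in.
√(4πDt) = √(4π × 1.66 × 125) = 51.06 m, so C_max = 3.24/(0.23 × 227 × 51.06) = 0.00122 kg/m³.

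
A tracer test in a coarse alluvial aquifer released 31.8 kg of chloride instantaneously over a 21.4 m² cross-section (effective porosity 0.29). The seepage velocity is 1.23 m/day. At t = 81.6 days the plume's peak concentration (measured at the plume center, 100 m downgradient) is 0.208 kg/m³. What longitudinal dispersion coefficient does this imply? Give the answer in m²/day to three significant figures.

At the plume center C_max = M/(n_e·A·√(4πDt)), so D = M²/(4πt·(n_e·A·C_max)²).
n_e·A·C_max = 0.29 × 21.4 × 0.208 = 1.291 kg/m.
D = 31.8²/(4π × 81.6 × 1.291²) = 0.592 m²/day.

0.592 m²/day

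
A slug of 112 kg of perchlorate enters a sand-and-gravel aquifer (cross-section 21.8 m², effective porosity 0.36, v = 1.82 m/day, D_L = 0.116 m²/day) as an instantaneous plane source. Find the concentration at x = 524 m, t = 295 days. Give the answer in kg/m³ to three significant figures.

0.204 kg/m³

For an instantaneous plane source, C(x,t) = M/(n_e·A·√(4πDt)) · exp(−(x−vt)²/(4Dt)), with n_e·A the pore (flow) area.
Plume center vt = 1.82 × 295 = 536.9 m, so the well at 524 m is 12.9 m upgradient of the peak.
√(4πDt) = 20.74 m, giving peak height M/(n_e·A·√(4πDt)) = 112/(0.36 × 21.8 × 20.74) = 0.6881 kg/m³.
(x−vt)²/(4Dt) = (-12.9)²/(4 × 0.116 × 295) = 1.216; exp(−1.216) = 0.2964.
C = 0.6881 × 0.2964 = 0.204 kg/m³.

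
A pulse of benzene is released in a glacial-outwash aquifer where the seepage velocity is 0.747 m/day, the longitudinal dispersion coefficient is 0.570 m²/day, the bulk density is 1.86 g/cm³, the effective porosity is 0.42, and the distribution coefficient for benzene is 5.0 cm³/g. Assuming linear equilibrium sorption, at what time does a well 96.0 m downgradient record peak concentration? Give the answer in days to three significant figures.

Retardation factor R = 1 + ρ_b·K_d/n = 1 + 1.86 × 5.0/0.42 = 23.14.
Sorption retards both mechanisms: v_R = v/R = 0.03228 m/day, D_R = D/R = 0.02463 m²/day.
Peak time from v_R²t² + 2D_R t − x² = 0: t = (√(D_R² + v_R²x²) − D_R)/v_R².
√(D_R² + v_R²x²) = √(0.02463² + 0.03228² × 96.0²) = 3.099; v_R² = 0.001042.
t = (3.099 − 0.02463)/0.001042 = 2950 days.

2950 days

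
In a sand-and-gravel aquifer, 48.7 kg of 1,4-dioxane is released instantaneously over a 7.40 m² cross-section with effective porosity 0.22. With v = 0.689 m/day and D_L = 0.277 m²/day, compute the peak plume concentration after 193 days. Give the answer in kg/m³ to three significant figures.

1.15 kg/m³

The peak of an instantaneous 1D plume sits at x = vt; there the Gaussian factor is 1 and C_max = M/(n_e·A·√(4πDt)), where n_e·A is the pore area the mass is dissolved in.
√(4πDt) = √(4π × 0.277 × 193) = 25.92 m, so C_max = 48.7/(0.22 × 7.40 × 25.92) = 1.15 kg/m³.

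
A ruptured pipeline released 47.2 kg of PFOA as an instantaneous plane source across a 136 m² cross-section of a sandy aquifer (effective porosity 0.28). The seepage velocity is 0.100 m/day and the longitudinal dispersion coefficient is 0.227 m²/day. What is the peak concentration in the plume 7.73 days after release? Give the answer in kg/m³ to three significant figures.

The peak of an instantaneous 1D plume sits at x = vt; there the Gaussian factor is 1 and C_max = M/(n_e·A·√(4πDt)), where n_e·A is the pore area the mass is dissolved in.
√(4πDt) = √(4π × 0.227 × 7.73) = 4.696 m, so C_max = 47.2/(0.28 × 136 × 4.696) = 0.264 kg/m³.

0.264 kg/m³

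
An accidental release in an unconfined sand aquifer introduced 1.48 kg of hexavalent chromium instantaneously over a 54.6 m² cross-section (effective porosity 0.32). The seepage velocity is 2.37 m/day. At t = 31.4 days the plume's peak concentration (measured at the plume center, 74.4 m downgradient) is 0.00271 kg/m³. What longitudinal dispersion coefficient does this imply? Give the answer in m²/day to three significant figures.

At the plume center C_max = M/(n_e·A·√(4πDt)), so D = M²/(4πt·(n_e·A·C_max)²).
n_e·A·C_max = 0.32 × 54.6 × 0.00271 = 0.04735 kg/m.
D = 1.48²/(4π × 31.4 × 0.04735²) = 2.48 m²/day.

2.48 m²/day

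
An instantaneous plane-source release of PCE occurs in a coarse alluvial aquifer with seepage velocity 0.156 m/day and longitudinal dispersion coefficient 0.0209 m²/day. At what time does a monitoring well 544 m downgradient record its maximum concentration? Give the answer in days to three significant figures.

3490 days

For the 1D instantaneous-source solution, setting ∂C/∂t = 0 at fixed x gives v²t² + 2Dt − x² = 0, so t = (√(D² + v²x²) − D)/v².
√(D² + v²x²) = √(0.0209² + 0.156² × 544²) = 84.86; v² = 0.024336.
t = (84.86 − 0.0209)/0.024336 = 3490 days (vs. the pure-advection estimate x/v = 3490 d).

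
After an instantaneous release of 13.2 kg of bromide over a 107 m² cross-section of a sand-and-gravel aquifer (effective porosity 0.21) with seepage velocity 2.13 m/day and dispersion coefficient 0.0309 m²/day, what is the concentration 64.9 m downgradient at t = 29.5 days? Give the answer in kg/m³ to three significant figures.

0.0539 kg/m³

For an instantaneous plane source, C(x,t) = M/(n_e·A·√(4πDt)) · exp(−(x−vt)²/(4Dt)), with n_e·A the pore (flow) area.
Plume center vt = 2.13 × 29.5 = 62.835 m, so the well at 64.9 m is 2.065 m downgradient of the peak.
√(4πDt) = 3.385 m, giving peak height M/(n_e·A·√(4πDt)) = 13.2/(0.21 × 107 × 3.385) = 0.1735 kg/m³.
(x−vt)²/(4Dt) = (2.065)²/(4 × 0.0309 × 29.5) = 1.169; exp(−1.169) = 0.3107.
C = 0.1735 × 0.3107 = 0.0539 kg/m³.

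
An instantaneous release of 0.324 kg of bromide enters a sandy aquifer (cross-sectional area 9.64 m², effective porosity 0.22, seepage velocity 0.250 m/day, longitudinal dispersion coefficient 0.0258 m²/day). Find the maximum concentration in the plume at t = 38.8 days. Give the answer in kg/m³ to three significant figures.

The peak of an instantaneous 1D plume sits at x = vt; there the Gaussian factor is 1 and C_max = M/(n_e·A·√(4πDt)), where n_e·A is the pore area the mass is dissolved in.
√(4πDt) = √(4π × 0.0258 × 38.8) = 3.547 m, so C_max = 0.324/(0.22 × 9.64 × 3.547) = 0.0431 kg/m³.

0.0431 kg/m³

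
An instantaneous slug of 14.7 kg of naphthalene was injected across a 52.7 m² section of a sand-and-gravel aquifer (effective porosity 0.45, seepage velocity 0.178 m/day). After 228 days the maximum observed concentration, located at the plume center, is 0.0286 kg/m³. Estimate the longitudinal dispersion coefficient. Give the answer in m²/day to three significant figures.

0.164 m²/day

At the plume center C_max = M/(n_e·A·√(4πDt)), so D = M²/(4πt·(n_e·A·C_max)²).
n_e·A·C_max = 0.45 × 52.7 × 0.0286 = 0.6782 kg/m.
D = 14.7²/(4π × 228 × 0.6782²) = 0.164 m²/day.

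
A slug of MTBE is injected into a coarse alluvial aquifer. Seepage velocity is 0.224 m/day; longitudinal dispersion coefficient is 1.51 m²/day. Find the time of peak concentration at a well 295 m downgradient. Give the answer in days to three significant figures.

For the 1D instantaneous-source solution, setting ∂C/∂t = 0 at fixed x gives v²t² + 2Dt − x² = 0, so t = (√(D² + v²x²) − D)/v².
√(D² + v²x²) = √(1.51² + 0.224² × 295²) = 66.10; v² = 0.050176.
t = (66.10 − 1.51)/0.050176 = 1290 days (vs. the pure-advection estimate x/v = 1320 d).

1290 days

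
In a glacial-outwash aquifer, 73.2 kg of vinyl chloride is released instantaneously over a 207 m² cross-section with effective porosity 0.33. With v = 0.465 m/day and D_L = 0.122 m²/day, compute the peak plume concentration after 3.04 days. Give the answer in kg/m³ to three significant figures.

0.496 kg/m³

The peak of an instantaneous 1D plume sits at x = vt; there the Gaussian factor is 1 and C_max = M/(n_e·A·√(4πDt)), where n_e·A is the pore area the mass is dissolved in.
√(4πDt) = √(4π × 0.122 × 3.04) = 2.159 m, so C_max = 73.2/(0.33 × 207 × 2.159) = 0.496 kg/m³.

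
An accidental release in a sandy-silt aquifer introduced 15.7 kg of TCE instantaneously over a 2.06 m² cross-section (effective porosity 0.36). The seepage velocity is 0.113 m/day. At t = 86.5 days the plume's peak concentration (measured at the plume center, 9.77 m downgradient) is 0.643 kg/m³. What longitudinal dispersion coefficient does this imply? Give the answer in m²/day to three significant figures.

0.997 m²/day

At the plume center C_max = M/(n_e·A·√(4πDt)), so D = M²/(4πt·(n_e·A·C_max)²).
n_e·A·C_max = 0.36 × 2.06 × 0.643 = 0.4768 kg/m.
D = 15.7²/(4π × 86.5 × 0.4768²) = 0.997 m²/day.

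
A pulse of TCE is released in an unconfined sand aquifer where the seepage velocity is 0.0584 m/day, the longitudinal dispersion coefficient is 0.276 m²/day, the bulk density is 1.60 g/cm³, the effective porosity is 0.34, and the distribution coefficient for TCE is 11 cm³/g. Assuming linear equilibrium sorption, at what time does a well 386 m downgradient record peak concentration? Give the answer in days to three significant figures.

Retardation factor R = 1 + ρ_b·K_d/n = 1 + 1.60 × 11/0.34 = 52.76.
Sorption retards both mechanisms: v_R = v/R = 0.001107 m/day, D_R = D/R = 0.005231 m²/day.
Peak time from v_R²t² + 2D_R t − x² = 0: t = (√(D_R² + v_R²x²) − D_R)/v_R².
√(D_R² + v_R²x²) = √(0.005231² + 0.001107² × 386²) = 0.4273; v_R² = 1.225e-06.
t = (0.4273 − 0.005231)/1.225e-06 = 345000 days.

345000 days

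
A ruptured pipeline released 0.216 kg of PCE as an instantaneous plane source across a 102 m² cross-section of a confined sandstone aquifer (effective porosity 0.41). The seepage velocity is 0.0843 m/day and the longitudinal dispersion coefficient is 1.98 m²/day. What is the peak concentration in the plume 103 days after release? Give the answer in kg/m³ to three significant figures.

0.000102 kg/m³

The peak of an instantaneous 1D plume sits at x = vt; there the Gaussian factor is 1 and C_max = M/(n_e·A·√(4πDt)), where n_e·A is the pore area the mass is dissolved in.
√(4πDt) = √(4π × 1.98 × 103) = 50.62 m, so C_max = 0.216/(0.41 × 102 × 50.62) = 0.000102 kg/m³.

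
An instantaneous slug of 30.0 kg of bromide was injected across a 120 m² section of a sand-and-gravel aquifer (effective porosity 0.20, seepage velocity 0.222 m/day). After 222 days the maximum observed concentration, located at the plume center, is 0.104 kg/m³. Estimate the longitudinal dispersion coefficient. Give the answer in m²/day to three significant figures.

0.0518 m²/day

At the plume center C_max = M/(n_e·A·√(4πDt)), so D = M²/(4πt·(n_e·A·C_max)²).
n_e·A·C_max = 0.20 × 120 × 0.104 = 2.496 kg/m.
D = 30.0²/(4π × 222 × 2.496²) = 0.0518 m²/day.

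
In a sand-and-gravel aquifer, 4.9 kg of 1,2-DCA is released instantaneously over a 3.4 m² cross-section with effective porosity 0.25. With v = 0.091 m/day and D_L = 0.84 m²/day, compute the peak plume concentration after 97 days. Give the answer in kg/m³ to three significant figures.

The peak of an instantaneous 1D plume sits at x = vt; there the Gaussian factor is 1 and C_max = M/(n_e·A·√(4πDt)), where n_e·A is the pore area the mass is dissolved in.
√(4πDt) = √(4π × 0.84 × 97) = 32.00 m, so C_max = 4.9/(0.25 × 3.4 × 32.00) = 0.180 kg/m³.

0.180 kg/m³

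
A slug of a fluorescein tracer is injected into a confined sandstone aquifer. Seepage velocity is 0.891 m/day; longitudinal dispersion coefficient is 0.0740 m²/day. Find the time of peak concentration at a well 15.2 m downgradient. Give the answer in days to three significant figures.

For the 1D instantaneous-source solution, setting ∂C/∂t = 0 at fixed x gives v²t² + 2Dt − x² = 0, so t = (√(D² + v²x²) − D)/v².
√(D² + v²x²) = √(0.0740² + 0.891² × 15.2²) = 13.54; v² = 0.793881.
t = (13.54 − 0.0740)/0.793881 = 17.0 days (vs. the pure-advection estimate x/v = 17.1 d).

17.0 days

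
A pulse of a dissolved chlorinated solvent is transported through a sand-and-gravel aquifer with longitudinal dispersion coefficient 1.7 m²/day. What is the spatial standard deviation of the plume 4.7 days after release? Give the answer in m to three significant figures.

Dispersive spreading gives a Gaussian with σ² = 2Dt; advection only shifts the center.
σ = √(2 × 1.7 × 4.7) = 4.00 m.

4.00 m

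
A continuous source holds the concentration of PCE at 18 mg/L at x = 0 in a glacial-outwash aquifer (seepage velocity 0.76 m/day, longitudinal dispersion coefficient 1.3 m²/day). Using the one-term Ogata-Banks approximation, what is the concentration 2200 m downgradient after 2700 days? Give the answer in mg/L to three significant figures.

0.696 mg/L

For a continuous step input, C/C₀ ≈ ½·erfc((x−vt)/(2√(Dt))).
vt = 0.76 × 2700 = 2052 m and 2√(Dt) = 2√(1.3 × 2700) = 118.5 m.
Argument (x−vt)/(2√(Dt)) = (2200 − 2052)/118.5 = 1.249; ½·erfc(1.249) = 0.03867.
C = 18 × 0.03867 = 0.696 mg/L.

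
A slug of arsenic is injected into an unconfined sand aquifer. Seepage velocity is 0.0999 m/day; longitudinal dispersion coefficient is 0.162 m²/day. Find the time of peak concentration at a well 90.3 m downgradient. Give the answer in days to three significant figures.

For the 1D instantaneous-source solution, setting ∂C/∂t = 0 at fixed x gives v²t² + 2Dt − x² = 0, so t = (√(D² + v²x²) − D)/v².
√(D² + v²x²) = √(0.162² + 0.0999² × 90.3²) = 9.022; v² = 0.00998001.
t = (9.022 − 0.162)/0.00998001 = 888 days (vs. the pure-advection estimate x/v = 904 d).

888 days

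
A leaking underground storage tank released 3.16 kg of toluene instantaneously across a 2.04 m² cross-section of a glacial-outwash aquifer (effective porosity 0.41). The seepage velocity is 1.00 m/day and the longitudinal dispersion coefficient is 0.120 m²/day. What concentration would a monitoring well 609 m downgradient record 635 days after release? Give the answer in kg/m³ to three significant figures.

For an instantaneous plane source, C(x,t) = M/(n_e·A·√(4πDt)) · exp(−(x−vt)²/(4Dt)), with n_e·A the pore (flow) area.
Plume center vt = 1.00 × 635 = 635 m, so the well at 609 m is 26 m upgradient of the peak.
√(4πDt) = 30.94 m, giving peak height M/(n_e·A·√(4πDt)) = 3.16/(0.41 × 2.04 × 30.94) = 0.1221 kg/m³.
(x−vt)²/(4Dt) = (-26)²/(4 × 0.120 × 635) = 2.218; exp(−2.218) = 0.1088.
C = 0.1221 × 0.1088 = 0.0133 kg/m³.

0.0133 kg/m³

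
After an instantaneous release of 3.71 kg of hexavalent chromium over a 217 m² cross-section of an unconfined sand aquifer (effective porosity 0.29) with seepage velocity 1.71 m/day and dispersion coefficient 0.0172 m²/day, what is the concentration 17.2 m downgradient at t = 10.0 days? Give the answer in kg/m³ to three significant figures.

0.0395 kg/m³

For an instantaneous plane source, C(x,t) = M/(n_e·A·√(4πDt)) · exp(−(x−vt)²/(4Dt)), with n_e·A the pore (flow) area.
Plume center vt = 1.71 × 10.0 = 17.1 m, so the well at 17.2 m is 0.1 m downgradient of the peak.
√(4πDt) = 1.470 m, giving peak height M/(n_e·A·√(4πDt)) = 3.71/(0.29 × 217 × 1.470) = 0.04011 kg/m³.
(x−vt)²/(4Dt) = (0.1)²/(4 × 0.0172 × 10.0) = 0.01453; exp(−0.01453) = 0.9856.
C = 0.04011 × 0.9856 = 0.0395 kg/m³.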